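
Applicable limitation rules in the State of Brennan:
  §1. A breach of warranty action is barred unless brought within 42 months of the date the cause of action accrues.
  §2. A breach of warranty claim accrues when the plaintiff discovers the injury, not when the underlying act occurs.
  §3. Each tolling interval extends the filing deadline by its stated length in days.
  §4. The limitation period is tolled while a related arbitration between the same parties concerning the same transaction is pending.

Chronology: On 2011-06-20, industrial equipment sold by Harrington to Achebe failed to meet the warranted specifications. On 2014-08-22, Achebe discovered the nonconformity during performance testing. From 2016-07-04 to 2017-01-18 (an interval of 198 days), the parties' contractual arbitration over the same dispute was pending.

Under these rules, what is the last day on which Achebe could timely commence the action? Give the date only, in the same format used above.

Under the discovery rule, the claim accrued on 2014-08-22, when Achebe discovered the injury — not on the 2011-06-20 date of the underlying act.
The untolled deadline — 42 months after 2014-08-22 — is 2018-02-22.
The pending related arbitration from 2016-07-04 to 2017-01-18 tolled the period for 198 days, extending the deadline to 2018-09-08.

2018-09-08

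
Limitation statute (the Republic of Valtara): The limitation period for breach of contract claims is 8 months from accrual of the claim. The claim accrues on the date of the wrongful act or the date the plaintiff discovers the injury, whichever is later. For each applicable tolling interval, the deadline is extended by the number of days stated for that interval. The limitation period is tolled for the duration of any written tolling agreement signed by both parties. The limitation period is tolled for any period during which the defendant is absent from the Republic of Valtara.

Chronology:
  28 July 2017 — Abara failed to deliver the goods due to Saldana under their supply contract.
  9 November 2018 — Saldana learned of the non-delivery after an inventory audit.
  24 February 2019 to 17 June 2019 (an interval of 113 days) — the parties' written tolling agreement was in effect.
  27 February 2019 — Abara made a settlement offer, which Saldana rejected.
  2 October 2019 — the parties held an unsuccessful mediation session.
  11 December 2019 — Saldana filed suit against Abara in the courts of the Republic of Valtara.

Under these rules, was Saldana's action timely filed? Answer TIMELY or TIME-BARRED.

TIME-BARRED

Because discovery on 9 November 2018 post-dates the 28 July 2017 act, accrual under the later-of rule falls on 9 November 2018.
Adding the 8 months base period to 9 November 2018 gives a deadline of 9 July 2019, before any tolling.
The period was tolled for 113 days by the written tolling agreement (24 February 2019 to 17 June 2019), pushing the deadline to 30 October 2019.
The other events in the timeline have no effect on the limitation period under the stated rules.
Saldana filed on 11 December 2019, after the 30 October 2019 deadline, so the action is time-barred.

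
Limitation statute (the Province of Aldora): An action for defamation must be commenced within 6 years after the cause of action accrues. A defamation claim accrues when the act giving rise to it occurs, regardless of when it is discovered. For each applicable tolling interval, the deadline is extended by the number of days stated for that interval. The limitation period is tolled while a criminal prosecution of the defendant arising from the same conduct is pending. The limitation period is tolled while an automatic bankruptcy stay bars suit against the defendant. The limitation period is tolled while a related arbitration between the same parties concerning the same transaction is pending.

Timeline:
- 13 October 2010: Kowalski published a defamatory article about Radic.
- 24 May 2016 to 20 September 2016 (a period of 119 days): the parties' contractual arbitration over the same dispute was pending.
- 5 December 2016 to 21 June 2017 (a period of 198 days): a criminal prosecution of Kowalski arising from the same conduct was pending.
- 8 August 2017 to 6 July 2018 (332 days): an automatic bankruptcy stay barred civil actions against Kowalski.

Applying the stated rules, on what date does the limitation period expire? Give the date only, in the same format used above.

24 July 2018

The claim accrued on 13 October 2010, when the wrongful act occurred.
6 years from 13 October 2010 is 13 October 2016.
The period was tolled for 119 days by the pending related arbitration (24 May 2016 to 20 September 2016), pushing the deadline to 9 February 2017.
The pending criminal prosecution from 5 December 2016 to 21 June 2017 tolled the period for 198 days, extending the deadline to 26 August 2017.
The automatic bankruptcy stay from 8 August 2017 to 6 July 2018 tolled the period for 332 days, extending the deadline to 24 July 2018.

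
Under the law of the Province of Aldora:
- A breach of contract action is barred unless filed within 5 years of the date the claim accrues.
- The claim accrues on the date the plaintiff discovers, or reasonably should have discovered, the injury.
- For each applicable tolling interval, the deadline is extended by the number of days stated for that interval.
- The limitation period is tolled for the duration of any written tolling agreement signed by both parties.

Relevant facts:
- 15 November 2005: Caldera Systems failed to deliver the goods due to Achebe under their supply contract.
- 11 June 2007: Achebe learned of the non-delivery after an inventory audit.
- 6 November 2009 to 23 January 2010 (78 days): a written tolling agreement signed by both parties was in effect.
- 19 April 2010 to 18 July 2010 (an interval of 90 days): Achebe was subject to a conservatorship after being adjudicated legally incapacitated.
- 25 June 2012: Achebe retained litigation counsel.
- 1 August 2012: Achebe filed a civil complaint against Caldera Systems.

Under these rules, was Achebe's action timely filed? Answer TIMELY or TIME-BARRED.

Accrual is tied to discovery, so the period began on 11 June 2007 rather than on 15 November 2005 when the act occurred.
Adding the 5 years base period to 11 June 2007 gives a deadline of 11 June 2012, before any tolling.
The written tolling agreement from 6 November 2009 to 23 January 2010 tolled the period for 78 days, extending the deadline to 28 August 2012.
The plaintiff's legal incapacity from 19 April 2010 to 18 July 2010 does not toll the period, because no stated rule makes the plaintiff's incapacity a tolling event.
The other events in the timeline have no effect on the limitation period under the stated rules.
Filing on 1 August 2012 beat the 28 August 2012 deadline — the action is timely.

TIMELY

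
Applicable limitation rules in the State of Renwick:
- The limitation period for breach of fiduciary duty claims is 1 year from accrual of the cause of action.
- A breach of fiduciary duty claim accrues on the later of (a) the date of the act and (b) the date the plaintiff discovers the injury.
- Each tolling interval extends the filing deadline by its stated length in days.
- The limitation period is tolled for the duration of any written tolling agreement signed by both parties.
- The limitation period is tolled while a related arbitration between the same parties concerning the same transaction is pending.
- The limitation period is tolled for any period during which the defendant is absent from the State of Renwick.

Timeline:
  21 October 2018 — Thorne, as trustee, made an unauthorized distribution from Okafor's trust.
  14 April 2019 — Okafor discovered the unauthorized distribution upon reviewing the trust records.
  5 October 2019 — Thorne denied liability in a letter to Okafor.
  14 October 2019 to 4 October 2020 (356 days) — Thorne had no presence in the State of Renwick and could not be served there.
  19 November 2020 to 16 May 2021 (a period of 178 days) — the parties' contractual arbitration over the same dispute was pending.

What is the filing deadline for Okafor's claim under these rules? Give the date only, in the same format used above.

The claim accrued on 14 April 2019 — the later of the 21 October 2018 act and the 14 April 2019 discovery.
1 year from 14 April 2019 is 14 April 2020.
Because the defendant's absence from the jurisdiction ran from 14 October 2019 to 4 October 2020, the deadline is extended by 356 days to 5 April 2021.
The pending related arbitration from 19 November 2020 to 16 May 2021 tolled the period for 178 days, extending the deadline to 30 September 2021.
Nothing else in the chronology tolls or restarts the period.

30 September 2021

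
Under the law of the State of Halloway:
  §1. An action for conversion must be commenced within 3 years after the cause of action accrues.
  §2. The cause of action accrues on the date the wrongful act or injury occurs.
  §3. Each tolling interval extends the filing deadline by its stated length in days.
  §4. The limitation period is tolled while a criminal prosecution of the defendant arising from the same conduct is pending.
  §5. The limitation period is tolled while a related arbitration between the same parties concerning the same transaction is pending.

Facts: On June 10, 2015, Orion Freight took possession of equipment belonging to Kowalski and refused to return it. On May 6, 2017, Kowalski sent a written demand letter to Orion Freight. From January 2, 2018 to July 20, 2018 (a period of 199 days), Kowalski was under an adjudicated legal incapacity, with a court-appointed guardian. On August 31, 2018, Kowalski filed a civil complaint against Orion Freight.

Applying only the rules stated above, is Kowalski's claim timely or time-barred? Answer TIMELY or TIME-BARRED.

TIME-BARRED

The limitation period began to run on June 10, 2015.
Adding the 3 years base period to June 10, 2015 gives a deadline of June 10, 2018, before any tolling.
Although the plaintiff's incapacity ran from January 2, 2018 to July 20, 2018, the stated rules do not make that a tolling event, so it is disregarded.
The other events in the timeline have no effect on the limitation period under the stated rules.
Filing on August 31, 2018 missed the June 10, 2018 deadline — the action is time-barred.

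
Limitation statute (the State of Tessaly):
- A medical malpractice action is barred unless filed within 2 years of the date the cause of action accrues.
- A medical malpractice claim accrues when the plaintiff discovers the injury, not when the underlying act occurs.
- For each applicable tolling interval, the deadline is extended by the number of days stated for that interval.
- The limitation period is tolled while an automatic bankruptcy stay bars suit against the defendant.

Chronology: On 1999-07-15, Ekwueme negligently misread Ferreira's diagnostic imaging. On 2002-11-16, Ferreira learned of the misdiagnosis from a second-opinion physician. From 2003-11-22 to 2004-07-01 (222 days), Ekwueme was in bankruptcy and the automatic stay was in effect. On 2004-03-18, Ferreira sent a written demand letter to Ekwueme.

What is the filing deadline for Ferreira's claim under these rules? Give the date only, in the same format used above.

Accrual is tied to discovery, so the period began on 2002-11-16 rather than on 1999-07-15 when the act occurred.
2 years from 2002-11-16 is 2004-11-16.
The period was tolled for 222 days by the automatic bankruptcy stay (2003-11-22 to 2004-07-01), pushing the deadline to 2005-06-26.
None of the other events listed affects the running of the period under the stated rules.

2005-06-26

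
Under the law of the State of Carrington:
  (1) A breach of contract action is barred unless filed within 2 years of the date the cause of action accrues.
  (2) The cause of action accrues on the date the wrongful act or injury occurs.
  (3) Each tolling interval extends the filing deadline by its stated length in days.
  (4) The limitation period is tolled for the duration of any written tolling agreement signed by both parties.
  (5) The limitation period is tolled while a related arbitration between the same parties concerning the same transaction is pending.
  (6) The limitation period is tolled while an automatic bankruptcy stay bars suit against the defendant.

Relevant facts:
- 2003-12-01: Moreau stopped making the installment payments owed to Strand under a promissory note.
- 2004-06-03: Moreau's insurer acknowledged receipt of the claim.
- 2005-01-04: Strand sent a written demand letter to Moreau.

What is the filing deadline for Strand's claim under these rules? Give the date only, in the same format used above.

2005-12-01

The claim accrued on 2003-12-01, when the wrongful act occurred.
2 years from 2003-12-01 is 2005-12-01.
None of the other events listed affects the running of the period under the stated rules.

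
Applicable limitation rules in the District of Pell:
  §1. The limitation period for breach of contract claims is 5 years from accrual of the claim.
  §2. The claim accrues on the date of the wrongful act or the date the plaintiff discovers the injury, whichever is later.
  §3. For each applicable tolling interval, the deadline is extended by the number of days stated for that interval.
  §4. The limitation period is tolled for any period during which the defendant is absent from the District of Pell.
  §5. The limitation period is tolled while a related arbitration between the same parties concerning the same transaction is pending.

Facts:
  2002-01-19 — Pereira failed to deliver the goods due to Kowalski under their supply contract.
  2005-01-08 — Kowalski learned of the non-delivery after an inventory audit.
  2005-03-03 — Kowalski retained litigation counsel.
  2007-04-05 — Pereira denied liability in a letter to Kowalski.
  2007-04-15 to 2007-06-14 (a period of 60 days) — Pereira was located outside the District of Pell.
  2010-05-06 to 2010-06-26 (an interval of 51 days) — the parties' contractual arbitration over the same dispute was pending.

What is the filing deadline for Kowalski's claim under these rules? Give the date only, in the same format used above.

Because discovery on 2005-01-08 post-dates the 2002-01-19 act, accrual under the later-of rule falls on 2005-01-08.
The untolled deadline — 5 years after 2005-01-08 — is 2010-01-08.
The period was tolled for 60 days by the defendant's absence from the jurisdiction (2007-04-15 to 2007-06-14), pushing the deadline to 2010-03-09.
The pending related arbitration starting 2010-05-06 came too late — the period had run on 2010-03-09 — and so does not extend the deadline.
The other events in the timeline have no effect on the limitation period under the stated rules.

2010-03-09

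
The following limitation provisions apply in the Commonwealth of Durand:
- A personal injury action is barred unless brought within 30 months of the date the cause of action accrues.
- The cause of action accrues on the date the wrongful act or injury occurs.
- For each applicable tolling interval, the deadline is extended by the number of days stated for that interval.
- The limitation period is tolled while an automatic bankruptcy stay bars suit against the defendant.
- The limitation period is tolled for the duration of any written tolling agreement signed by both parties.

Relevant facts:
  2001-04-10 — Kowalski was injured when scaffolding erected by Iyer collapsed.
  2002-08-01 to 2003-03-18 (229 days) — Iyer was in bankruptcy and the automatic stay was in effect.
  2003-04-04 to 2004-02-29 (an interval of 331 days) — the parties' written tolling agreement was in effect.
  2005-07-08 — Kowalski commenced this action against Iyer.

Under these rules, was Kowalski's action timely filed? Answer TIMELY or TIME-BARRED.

The limitation period began to run on 2001-04-10.
30 months from 2001-04-10 is 2003-10-10.
Because the automatic bankruptcy stay ran from 2002-08-01 to 2003-03-18, the deadline is extended by 229 days to 2004-05-26.
Because the written tolling agreement ran from 2003-04-04 to 2004-02-29, the deadline is extended by 331 days to 2005-04-22.
Kowalski filed on 2005-07-08, after the 2005-04-22 deadline, so the action is time-barred.

TIME-BARRED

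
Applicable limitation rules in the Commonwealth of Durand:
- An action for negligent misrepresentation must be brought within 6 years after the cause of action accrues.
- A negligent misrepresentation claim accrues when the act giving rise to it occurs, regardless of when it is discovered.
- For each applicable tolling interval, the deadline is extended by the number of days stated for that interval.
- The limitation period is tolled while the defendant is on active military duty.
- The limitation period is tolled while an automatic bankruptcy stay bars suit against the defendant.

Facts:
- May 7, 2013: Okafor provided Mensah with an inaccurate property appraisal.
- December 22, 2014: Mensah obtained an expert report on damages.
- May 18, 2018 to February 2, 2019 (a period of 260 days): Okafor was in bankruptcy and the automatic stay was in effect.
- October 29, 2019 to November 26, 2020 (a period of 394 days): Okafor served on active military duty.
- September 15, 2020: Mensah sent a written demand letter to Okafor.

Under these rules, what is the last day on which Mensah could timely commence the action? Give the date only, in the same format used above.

February 19, 2021

The cause of action accrued on May 7, 2013, the date of the act.
The untolled deadline — 6 years after May 7, 2013 — is May 7, 2019.
The period was tolled for 260 days by the automatic bankruptcy stay (May 18, 2018 to February 2, 2019), pushing the deadline to January 22, 2020.
Because the defendant's active military service ran from October 29, 2019 to November 26, 2020, the deadline is extended by 394 days to February 19, 2021.
Nothing else in the chronology tolls or restarts the period.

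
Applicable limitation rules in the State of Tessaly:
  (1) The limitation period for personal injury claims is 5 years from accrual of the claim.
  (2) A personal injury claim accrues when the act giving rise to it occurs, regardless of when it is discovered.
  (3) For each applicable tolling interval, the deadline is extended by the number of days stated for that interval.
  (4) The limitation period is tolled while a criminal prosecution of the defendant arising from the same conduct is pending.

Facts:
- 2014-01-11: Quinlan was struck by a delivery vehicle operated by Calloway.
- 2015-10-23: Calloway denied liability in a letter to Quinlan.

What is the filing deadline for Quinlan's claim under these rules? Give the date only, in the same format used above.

2019-01-11

The limitation period began to run on 2014-01-11.
The untolled deadline — 5 years after 2014-01-11 — is 2019-01-11.
The other events in the timeline have no effect on the limitation period under the stated rules.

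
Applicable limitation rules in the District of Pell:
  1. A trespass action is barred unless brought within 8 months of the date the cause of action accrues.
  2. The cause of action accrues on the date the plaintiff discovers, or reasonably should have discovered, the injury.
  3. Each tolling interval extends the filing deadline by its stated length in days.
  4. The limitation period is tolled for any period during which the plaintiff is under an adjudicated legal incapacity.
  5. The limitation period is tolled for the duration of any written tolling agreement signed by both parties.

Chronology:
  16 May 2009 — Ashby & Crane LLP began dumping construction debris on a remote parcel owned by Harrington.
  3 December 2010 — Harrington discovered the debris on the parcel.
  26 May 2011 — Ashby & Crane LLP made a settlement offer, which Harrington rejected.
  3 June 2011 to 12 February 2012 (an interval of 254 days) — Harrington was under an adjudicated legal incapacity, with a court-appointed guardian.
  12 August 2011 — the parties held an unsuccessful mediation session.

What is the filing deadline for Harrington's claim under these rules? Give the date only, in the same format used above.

Accrual is tied to discovery, so the period began on 3 December 2010 rather than on 16 May 2009 when the act occurred.
The untolled deadline — 8 months after 3 December 2010 — is 3 August 2011.
The period was tolled for 254 days by the plaintiff's legal incapacity (3 June 2011 to 12 February 2012), pushing the deadline to 13 April 2012.
Nothing else in the chronology tolls or restarts the period.

13 April 2012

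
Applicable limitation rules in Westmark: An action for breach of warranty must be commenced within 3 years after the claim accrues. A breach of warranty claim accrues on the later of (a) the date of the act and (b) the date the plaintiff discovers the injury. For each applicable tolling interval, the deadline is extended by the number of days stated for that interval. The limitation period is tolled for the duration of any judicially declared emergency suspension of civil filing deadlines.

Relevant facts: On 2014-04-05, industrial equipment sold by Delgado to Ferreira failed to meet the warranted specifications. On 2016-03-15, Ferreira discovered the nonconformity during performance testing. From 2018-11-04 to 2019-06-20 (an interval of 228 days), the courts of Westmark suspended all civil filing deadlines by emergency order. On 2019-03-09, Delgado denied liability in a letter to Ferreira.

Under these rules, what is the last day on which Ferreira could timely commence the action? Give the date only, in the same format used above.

2019-10-29

Because discovery on 2016-03-15 post-dates the 2014-04-05 act, accrual under the later-of rule falls on 2016-03-15.
The untolled deadline — 3 years after 2016-03-15 — is 2019-03-15.
Because the emergency suspension of filing deadlines ran from 2018-11-04 to 2019-06-20, the deadline is extended by 228 days to 2019-10-29.
None of the other events listed affects the running of the period under the stated rules.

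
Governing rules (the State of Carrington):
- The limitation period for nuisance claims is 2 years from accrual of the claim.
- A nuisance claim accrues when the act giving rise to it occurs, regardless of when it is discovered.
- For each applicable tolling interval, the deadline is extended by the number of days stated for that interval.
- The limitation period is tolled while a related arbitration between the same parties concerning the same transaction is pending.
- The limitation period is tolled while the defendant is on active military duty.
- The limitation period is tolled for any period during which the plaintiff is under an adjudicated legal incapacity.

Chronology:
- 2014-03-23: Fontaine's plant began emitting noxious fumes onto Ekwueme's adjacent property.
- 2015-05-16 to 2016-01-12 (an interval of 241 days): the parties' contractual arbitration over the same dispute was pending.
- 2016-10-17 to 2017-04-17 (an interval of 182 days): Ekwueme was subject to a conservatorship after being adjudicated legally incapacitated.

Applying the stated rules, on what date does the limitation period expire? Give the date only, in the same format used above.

The claim accrued on 2014-03-23, when the wrongful act occurred.
2 years from 2014-03-23 is 2016-03-23.
Because the pending related arbitration ran from 2015-05-16 to 2016-01-12, the deadline is extended by 241 days to 2016-11-19.
Because the plaintiff's legal incapacity ran from 2016-10-17 to 2017-04-17, the deadline is extended by 182 days to 2017-05-20.

2017-05-20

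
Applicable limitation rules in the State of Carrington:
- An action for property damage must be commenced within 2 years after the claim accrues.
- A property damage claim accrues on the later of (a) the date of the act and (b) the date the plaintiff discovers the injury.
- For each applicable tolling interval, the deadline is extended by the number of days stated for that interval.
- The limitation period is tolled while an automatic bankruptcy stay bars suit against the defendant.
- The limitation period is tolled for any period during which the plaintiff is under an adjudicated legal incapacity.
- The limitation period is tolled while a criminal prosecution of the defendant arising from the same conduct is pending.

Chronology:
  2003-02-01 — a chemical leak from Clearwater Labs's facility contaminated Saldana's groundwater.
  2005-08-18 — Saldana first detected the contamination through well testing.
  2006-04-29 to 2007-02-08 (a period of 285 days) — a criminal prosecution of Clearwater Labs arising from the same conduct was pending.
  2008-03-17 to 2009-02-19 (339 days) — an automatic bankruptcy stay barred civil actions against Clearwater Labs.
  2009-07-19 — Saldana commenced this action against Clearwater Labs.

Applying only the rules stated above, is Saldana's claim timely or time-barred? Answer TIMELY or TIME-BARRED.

TIME-BARRED

Because discovery on 2005-08-18 post-dates the 2003-02-01 act, accrual under the later-of rule falls on 2005-08-18.
The untolled deadline — 2 years after 2005-08-18 — is 2007-08-18.
Because the pending criminal prosecution ran from 2006-04-29 to 2007-02-08, the deadline is extended by 285 days to 2008-05-29.
The automatic bankruptcy stay from 2008-03-17 to 2009-02-19 tolled the period for 339 days, extending the deadline to 2009-05-03.
Saldana filed on 2009-07-19, after the 2009-05-03 deadline, so the action is time-barred.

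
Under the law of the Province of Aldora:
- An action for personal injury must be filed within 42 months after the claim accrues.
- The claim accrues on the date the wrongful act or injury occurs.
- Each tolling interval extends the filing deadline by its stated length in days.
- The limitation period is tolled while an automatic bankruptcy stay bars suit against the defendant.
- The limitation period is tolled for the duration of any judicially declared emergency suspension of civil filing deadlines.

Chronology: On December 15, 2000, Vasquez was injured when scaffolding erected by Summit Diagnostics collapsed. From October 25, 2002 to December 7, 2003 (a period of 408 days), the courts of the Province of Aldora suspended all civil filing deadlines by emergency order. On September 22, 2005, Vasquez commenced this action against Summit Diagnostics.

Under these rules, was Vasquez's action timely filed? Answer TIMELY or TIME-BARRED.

TIME-BARRED

The claim accrued on December 15, 2000, the date of the act.
Adding the 42 months base period to December 15, 2000 gives a deadline of June 15, 2004, before any tolling.
The emergency suspension of filing deadlines from October 25, 2002 to December 7, 2003 tolled the period for 408 days, extending the deadline to July 28, 2005.
Filing on September 22, 2005 missed the July 28, 2005 deadline — the action is time-barred.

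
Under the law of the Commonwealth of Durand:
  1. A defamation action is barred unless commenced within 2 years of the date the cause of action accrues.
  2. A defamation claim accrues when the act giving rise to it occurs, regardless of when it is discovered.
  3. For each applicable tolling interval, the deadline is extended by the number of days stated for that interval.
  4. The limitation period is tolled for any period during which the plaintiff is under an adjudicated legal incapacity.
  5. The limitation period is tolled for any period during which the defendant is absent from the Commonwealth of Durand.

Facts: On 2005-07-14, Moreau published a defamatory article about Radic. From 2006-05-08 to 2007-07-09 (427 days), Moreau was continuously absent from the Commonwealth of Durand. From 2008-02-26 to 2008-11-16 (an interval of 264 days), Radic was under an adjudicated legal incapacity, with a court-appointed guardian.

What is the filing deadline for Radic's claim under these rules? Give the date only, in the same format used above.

2009-06-04

The claim accrued on 2005-07-14, when the wrongful act occurred.
2 years from 2005-07-14 is 2007-07-14.
Because the defendant's absence from the jurisdiction ran from 2006-05-08 to 2007-07-09, the deadline is extended by 427 days to 2008-09-13.
The plaintiff's legal incapacity from 2008-02-26 to 2008-11-16 tolled the period for 264 days, extending the deadline to 2009-06-04.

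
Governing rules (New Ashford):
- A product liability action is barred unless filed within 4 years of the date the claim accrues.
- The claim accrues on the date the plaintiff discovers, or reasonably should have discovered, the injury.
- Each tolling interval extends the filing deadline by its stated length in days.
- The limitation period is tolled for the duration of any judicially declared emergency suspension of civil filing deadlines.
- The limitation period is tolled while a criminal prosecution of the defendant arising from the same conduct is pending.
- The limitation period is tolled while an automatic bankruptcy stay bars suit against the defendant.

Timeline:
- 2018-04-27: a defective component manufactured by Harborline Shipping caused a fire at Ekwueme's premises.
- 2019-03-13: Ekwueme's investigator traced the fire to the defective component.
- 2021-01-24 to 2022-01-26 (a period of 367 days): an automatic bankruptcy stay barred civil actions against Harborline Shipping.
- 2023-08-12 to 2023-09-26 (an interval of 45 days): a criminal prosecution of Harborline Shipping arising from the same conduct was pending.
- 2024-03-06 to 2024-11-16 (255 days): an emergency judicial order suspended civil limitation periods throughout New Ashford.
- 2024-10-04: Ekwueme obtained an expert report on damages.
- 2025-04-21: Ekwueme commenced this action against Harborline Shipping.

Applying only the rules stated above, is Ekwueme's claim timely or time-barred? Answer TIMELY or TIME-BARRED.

Accrual is tied to discovery, so the period began on 2019-03-13 rather than on 2018-04-27 when the act occurred.
Adding the 4 years base period to 2019-03-13 gives a deadline of 2023-03-13, before any tolling.
Because the automatic bankruptcy stay ran from 2021-01-24 to 2022-01-26, the deadline is extended by 367 days to 2024-03-14.
The period was tolled for 45 days by the pending criminal prosecution (2023-08-12 to 2023-09-26), pushing the deadline to 2024-04-28.
The emergency suspension of filing deadlines from 2024-03-06 to 2024-11-16 tolled the period for 255 days, extending the deadline to 2025-01-08.
None of the other events listed affects the running of the period under the stated rules.
The 2025-04-21 filing falls after the 2025-01-08 deadline; the claim is time-barred.

TIME-BARRED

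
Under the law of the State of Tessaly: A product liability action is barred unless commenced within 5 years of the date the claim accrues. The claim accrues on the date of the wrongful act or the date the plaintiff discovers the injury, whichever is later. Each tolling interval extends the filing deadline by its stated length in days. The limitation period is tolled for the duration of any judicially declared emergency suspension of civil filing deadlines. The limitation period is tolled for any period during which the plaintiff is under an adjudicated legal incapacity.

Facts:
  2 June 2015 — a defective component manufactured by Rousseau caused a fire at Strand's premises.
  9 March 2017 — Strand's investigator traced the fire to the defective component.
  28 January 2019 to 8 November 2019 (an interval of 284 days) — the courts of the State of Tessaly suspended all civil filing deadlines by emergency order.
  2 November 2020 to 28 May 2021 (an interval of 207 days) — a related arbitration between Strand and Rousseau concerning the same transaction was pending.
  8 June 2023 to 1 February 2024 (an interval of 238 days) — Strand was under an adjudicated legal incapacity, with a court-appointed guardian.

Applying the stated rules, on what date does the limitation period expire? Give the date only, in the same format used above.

Because discovery on 9 March 2017 post-dates the 2 June 2015 act, accrual under the later-of rule falls on 9 March 2017.
Adding the 5 years base period to 9 March 2017 gives a deadline of 9 March 2022, before any tolling.
The emergency suspension of filing deadlines from 28 January 2019 to 8 November 2019 tolled the period for 284 days, extending the deadline to 18 December 2022.
The plaintiff's legal incapacity starting 8 June 2023 came too late — the period had run on 18 December 2022 — and so does not extend the deadline.
No stated provision tolls the period for a pending arbitration, so the interval from 2 November 2020 to 28 May 2021 has no effect on the deadline.

18 December 2022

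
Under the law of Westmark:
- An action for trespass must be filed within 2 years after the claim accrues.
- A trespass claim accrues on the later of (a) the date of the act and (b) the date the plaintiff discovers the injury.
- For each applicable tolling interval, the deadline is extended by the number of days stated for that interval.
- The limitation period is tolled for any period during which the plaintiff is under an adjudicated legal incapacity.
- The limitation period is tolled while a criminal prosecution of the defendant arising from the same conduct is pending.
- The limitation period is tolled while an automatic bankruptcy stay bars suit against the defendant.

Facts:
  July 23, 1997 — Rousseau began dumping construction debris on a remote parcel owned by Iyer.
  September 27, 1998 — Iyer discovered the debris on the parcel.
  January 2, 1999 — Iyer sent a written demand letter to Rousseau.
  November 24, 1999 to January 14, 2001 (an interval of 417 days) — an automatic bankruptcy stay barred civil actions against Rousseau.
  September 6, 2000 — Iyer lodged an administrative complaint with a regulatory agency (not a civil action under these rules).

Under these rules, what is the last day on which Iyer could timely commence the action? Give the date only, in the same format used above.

Taking the later of the act (July 23, 1997) and discovery (September 27, 1998), the claim accrued on September 27, 1998.
2 years from September 27, 1998 is September 27, 2000.
The automatic bankruptcy stay from November 24, 1999 to January 14, 2001 tolled the period for 417 days, extending the deadline to November 18, 2001.
None of the other events listed affects the running of the period under the stated rules.

November 18, 2001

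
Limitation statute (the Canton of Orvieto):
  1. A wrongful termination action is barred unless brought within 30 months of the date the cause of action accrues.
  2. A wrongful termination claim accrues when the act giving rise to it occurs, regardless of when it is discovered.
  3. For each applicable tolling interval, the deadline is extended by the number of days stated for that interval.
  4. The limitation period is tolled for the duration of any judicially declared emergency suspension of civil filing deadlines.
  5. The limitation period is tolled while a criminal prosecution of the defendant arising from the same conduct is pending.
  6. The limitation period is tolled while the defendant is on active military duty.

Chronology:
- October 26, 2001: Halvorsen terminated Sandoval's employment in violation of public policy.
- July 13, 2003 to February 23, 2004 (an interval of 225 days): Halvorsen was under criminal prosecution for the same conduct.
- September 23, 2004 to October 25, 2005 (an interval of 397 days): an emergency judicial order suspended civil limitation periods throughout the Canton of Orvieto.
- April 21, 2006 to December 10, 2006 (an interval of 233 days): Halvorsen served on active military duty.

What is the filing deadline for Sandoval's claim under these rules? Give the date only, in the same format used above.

January 8, 2006

The claim accrued on October 26, 2001, when the wrongful act occurred.
The untolled deadline — 30 months after October 26, 2001 — is April 26, 2004.
The period was tolled for 225 days by the pending criminal prosecution (July 13, 2003 to February 23, 2004), pushing the deadline to December 7, 2004.
The period was tolled for 397 days by the emergency suspension of filing deadlines (September 23, 2004 to October 25, 2005), pushing the deadline to January 8, 2006.
By the time the defendant's active military service began on April 21, 2006, the limitation period had already expired on January 8, 2006; that interval cannot revive it.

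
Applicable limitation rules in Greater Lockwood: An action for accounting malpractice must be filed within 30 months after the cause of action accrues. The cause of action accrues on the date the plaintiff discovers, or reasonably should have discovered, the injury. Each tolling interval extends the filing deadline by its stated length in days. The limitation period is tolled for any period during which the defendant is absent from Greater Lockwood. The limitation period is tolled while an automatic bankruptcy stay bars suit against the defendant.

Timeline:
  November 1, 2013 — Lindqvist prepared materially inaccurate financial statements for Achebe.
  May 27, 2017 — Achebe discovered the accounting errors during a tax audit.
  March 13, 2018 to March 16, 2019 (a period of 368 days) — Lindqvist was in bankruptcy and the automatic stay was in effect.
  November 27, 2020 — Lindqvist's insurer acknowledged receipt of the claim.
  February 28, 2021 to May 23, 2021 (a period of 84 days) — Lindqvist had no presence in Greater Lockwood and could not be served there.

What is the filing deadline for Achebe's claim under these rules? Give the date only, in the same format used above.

November 29, 2020

Under the discovery rule, the claim accrued on May 27, 2017, when Achebe discovered the injury — not on the November 1, 2013 date of the underlying act.
Adding the 30 months base period to May 27, 2017 gives a deadline of November 27, 2019, before any tolling.
Because the automatic bankruptcy stay ran from March 13, 2018 to March 16, 2019, the deadline is extended by 368 days to November 29, 2020.
By the time the defendant's absence from the jurisdiction began on February 28, 2021, the limitation period had already expired on November 29, 2020; that interval cannot revive it.
Nothing else in the chronology tolls or restarts the period.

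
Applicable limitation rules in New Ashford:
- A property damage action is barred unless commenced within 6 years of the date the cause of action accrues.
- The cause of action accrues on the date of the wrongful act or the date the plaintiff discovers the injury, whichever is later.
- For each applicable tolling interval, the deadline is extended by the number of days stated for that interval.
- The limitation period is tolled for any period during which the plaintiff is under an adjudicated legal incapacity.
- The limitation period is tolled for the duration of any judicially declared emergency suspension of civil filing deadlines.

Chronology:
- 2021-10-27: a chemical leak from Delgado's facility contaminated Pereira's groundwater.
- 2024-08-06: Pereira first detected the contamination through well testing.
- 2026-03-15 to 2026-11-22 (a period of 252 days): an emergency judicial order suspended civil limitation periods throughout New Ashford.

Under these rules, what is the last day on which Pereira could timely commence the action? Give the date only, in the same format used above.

Because discovery on 2024-08-06 post-dates the 2021-10-27 act, accrual under the later-of rule falls on 2024-08-06.
6 years from 2024-08-06 is 2030-08-06.
Because the emergency suspension of filing deadlines ran from 2026-03-15 to 2026-11-22, the deadline is extended by 252 days to 2031-04-15.

2031-04-15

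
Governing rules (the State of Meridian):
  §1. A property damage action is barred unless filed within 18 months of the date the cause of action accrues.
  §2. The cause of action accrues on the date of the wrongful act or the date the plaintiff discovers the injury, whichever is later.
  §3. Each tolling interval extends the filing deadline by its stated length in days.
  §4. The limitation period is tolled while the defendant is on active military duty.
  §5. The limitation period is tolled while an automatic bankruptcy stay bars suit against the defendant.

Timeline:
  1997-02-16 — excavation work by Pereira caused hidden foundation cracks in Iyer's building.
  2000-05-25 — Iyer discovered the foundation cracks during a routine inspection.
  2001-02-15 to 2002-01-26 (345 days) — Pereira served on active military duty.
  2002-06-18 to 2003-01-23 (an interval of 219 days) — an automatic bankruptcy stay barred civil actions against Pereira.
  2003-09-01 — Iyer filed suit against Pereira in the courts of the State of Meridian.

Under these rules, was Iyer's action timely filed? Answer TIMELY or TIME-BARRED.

The claim accrued on 2000-05-25 — the later of the 1997-02-16 act and the 2000-05-25 discovery.
Adding the 18 months base period to 2000-05-25 gives a deadline of 2001-11-25, before any tolling.
The defendant's active military service from 2001-02-15 to 2002-01-26 tolled the period for 345 days, extending the deadline to 2002-11-05.
The automatic bankruptcy stay from 2002-06-18 to 2003-01-23 tolled the period for 219 days, extending the deadline to 2003-06-12.
Filing on 2003-09-01 missed the 2003-06-12 deadline — the action is time-barred.

TIME-BARRED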